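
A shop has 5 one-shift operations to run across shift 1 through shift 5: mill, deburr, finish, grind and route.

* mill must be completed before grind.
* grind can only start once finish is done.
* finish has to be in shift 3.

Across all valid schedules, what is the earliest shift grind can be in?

shift 4

Precedence pushes grind to at least shift 4.
grind at shift 4 is achievable: deburr=shift 1, mill=shift 1, grind=shift 4, finish=shift 3, route=shift 1.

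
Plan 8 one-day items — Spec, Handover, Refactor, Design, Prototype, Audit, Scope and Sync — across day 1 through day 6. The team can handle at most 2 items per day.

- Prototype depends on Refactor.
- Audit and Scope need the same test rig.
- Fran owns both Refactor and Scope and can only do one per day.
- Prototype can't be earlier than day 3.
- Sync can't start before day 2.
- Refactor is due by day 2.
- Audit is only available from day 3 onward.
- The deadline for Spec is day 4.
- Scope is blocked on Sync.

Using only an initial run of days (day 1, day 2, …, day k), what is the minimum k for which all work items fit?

4 days

The precedence chain requires at least 2 distinct days.
With at most 2 per day and 8 work items, at least 4 days are needed.
Prototype can't be placed before day 3, so the schedule must run through at least day 3.
4 works (last occupied day: day 4): for example Audit=day 3; Scope=day 4; Sync=day 2; Refactor=day 1; Design=day 4; Spec=day 1; Prototype=day 3; Handover=day 2.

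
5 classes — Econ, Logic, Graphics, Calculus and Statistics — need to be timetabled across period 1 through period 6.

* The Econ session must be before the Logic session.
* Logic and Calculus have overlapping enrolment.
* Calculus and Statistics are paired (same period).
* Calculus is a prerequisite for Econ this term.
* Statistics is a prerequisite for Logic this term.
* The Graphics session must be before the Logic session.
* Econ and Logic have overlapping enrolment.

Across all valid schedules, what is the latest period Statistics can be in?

period 4

Statistics must be in the same period as Calculus, which can't be after period 4, so Statistics is at most period 4.
Statistics at period 4 is achievable: Econ -> period 5; Statistics -> period 4; Logic -> period 6; Graphics -> period 1; Calculus -> period 4.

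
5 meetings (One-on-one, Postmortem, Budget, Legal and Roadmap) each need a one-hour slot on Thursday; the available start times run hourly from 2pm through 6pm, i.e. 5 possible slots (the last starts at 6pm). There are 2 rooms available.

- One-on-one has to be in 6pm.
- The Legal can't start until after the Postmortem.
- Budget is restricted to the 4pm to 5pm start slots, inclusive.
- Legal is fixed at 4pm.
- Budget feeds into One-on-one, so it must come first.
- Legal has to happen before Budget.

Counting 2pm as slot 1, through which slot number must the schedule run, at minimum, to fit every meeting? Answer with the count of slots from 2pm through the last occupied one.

5

The precedence chain requires at least 4 distinct slots.
With at most 2 per slot and 5 meetings, at least 3 slots are needed.
One-on-one can't be placed before 6pm — that is slot 5 counting from 2pm — so the schedule must run through at least 5 slots.
5 works (last occupied slot: 6pm): for example Postmortem -> 2pm; One-on-one -> 6pm; Budget -> 5pm; Roadmap -> 2pm; Legal -> 4pm.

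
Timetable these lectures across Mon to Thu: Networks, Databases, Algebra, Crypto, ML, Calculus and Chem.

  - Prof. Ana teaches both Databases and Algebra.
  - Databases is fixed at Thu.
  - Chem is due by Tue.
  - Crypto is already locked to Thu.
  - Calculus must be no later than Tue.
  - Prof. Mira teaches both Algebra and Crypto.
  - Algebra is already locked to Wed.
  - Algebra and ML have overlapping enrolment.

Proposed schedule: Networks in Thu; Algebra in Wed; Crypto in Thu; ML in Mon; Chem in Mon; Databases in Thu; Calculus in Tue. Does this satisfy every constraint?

Yes, all constraints hold

Prof. Ana teaches both Databases and Algebra — holds.
Calculus must be no later than Tue — holds.
Algebra is already locked to Wed — holds.
Crypto is already locked to Thu — holds.
Chem is due by Tue — holds.
Algebra and ML have overlapping enrolment — holds.
Prof. Mira teaches both Algebra and Crypto — holds.
Databases is fixed at Thu — holds.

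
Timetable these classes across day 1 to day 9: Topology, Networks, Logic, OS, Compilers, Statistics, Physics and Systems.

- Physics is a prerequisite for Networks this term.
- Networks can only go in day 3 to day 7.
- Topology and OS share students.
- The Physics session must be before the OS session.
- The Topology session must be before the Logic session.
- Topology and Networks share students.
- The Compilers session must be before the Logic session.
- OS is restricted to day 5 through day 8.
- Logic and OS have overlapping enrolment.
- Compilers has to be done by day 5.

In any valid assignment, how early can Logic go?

day 2

Precedence pushes Logic to at least day 2.
Logic at day 2 is achievable: OS=day 5, Topology=day 1, Statistics=day 1, Physics=day 1, Logic=day 2, Networks=day 3, Systems=day 1, Compilers=day 1.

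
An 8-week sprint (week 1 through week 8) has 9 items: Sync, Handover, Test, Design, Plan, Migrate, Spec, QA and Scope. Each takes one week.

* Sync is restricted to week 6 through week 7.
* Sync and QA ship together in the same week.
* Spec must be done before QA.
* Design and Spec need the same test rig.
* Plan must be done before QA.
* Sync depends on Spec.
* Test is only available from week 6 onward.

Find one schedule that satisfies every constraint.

Plan=week 1, Test=week 6, Handover=week 1, Spec=week 1, QA=week 6, Migrate=week 1, Design=week 2, Sync=week 6, Scope=week 1

Checking: Spec(week 1) before QA(week 6); Plan(week 1) before QA(week 6); Spec(week 1) before Sync(week 6); Design(week 2) != Spec(week 1); Sync = QA = week 6; Test=week 6 in [week 6,week 8]; Sync=week 6 in [week 6,week 7].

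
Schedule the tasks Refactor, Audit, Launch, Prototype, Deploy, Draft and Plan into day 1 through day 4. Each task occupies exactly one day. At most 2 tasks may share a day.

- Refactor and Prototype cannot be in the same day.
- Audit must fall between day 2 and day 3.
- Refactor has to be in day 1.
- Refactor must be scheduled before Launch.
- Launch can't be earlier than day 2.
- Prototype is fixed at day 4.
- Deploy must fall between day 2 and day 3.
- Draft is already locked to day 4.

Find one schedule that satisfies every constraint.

Draft in day 4; Deploy in day 2; Prototype in day 4; Audit in day 2; Plan in day 1; Refactor in day 1; Launch in day 3

Checking: Refactor(day 1) before Launch(day 3); Refactor(day 1) != Prototype(day 4); Audit=day 2 in [day 2,day 3]; Deploy=day 2 in [day 2,day 3]; Prototype=day 4 in [day 4,day 4]; Launch=day 3 in [day 2,day 4]; Draft=day 4 in [day 4,day 4]; Refactor=day 1 in [day 1,day 1]; max 2 per day (cap 2).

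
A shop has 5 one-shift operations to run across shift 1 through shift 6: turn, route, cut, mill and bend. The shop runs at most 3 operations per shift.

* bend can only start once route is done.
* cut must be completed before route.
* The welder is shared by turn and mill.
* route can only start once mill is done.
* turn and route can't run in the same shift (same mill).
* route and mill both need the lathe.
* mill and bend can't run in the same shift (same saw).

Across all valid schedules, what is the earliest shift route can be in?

shift 2

Precedence pushes route to at least shift 2; downstream work caps route at shift 5.
route at shift 2 is achievable: cut in shift 1; bend in shift 3; mill in shift 1; turn in shift 3; route in shift 2.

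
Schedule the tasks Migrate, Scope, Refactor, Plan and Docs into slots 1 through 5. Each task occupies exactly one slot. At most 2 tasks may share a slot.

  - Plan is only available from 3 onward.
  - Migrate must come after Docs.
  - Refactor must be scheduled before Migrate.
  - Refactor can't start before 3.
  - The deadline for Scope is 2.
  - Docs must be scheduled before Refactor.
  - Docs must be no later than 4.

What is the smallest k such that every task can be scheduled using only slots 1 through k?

The precedence chain requires at least 3 distinct slots.
With at most 2 per slot and 5 tasks, at least 3 slots are needed.
Propagating the time windows through the other constraints, Migrate can't land before 4, so the schedule must run through at least slot 4.
4 works (last occupied slot: 4): for example Scope=1, Plan=3, Refactor=3, Migrate=4, Docs=1.

4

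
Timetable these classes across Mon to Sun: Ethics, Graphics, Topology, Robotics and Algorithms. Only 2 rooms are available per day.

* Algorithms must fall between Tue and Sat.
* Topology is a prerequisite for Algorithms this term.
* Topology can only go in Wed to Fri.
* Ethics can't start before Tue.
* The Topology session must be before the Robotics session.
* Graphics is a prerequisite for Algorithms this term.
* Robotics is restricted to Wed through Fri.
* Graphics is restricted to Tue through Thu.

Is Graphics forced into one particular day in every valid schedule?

No

Graphics can be Tue (e.g. Algorithms -> Thu; Graphics -> Tue; Topology -> Wed; Ethics -> Tue; Robotics -> Thu) or Wed (e.g. Algorithms=Thu; Ethics=Tue; Robotics=Thu; Graphics=Wed; Topology=Wed).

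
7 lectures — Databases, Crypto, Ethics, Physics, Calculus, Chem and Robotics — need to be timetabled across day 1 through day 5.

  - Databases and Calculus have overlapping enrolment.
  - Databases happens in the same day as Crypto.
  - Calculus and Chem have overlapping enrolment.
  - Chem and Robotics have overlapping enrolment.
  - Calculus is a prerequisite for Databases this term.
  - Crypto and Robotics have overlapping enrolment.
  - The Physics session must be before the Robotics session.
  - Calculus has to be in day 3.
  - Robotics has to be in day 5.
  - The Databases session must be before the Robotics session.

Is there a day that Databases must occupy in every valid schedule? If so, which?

day 4

Calculus is fixed at day 3 and must come before Databases, so Databases is at least day 4.
Robotics is fixed at day 5 and must come after Databases, so Databases is at most day 4.
So Databases must be day 4.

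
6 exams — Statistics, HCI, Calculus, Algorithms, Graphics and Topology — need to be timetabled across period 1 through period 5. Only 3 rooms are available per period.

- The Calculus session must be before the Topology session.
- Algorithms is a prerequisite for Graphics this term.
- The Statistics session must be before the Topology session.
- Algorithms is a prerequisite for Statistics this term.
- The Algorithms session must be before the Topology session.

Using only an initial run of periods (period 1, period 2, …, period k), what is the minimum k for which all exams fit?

3

The precedence chain requires at least 3 distinct periods.
With at most 3 per period and 6 exams, at least 2 periods are needed.
3 works (last occupied period: period 3): for example Statistics=period 2; Algorithms=period 1; Graphics=period 2; Topology=period 3; Calculus=period 1; HCI=period 1.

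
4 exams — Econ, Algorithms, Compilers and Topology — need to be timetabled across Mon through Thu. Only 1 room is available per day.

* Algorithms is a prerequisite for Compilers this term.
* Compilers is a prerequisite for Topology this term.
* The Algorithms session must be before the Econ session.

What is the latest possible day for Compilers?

Wed

Precedence pushes Compilers to at least Tue; downstream work caps Compilers at Wed.
Compilers at Wed is achievable: Econ -> Tue; Algorithms -> Mon; Topology -> Thu; Compilers -> Wed.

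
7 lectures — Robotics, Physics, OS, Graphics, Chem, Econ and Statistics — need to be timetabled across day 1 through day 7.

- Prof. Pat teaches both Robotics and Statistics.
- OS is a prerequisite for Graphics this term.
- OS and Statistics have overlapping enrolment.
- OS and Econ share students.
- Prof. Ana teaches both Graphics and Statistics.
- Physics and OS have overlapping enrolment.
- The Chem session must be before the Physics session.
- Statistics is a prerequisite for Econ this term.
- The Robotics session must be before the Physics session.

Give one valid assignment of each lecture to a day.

Robotics=day 1; Econ=day 4; Physics=day 2; Chem=day 1; OS=day 1; Statistics=day 3; Graphics=day 2

Checking: Chem(day 1) before Physics(day 2); OS(day 1) before Graphics(day 2); Robotics(day 1) before Physics(day 2); Statistics(day 3) before Econ(day 4); Robotics(day 1) != Statistics(day 3); OS(day 1) != Econ(day 4); Graphics(day 2) != Statistics(day 3); OS(day 1) != Statistics(day 3); Physics(day 2) != OS(day 1).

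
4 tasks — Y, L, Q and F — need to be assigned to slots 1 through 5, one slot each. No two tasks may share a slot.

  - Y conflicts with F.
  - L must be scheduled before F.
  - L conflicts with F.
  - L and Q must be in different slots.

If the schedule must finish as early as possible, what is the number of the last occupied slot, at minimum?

The precedence chain requires at least 2 distinct slots.
With at most 1 per slot and 4 tasks, at least 4 slots are needed.
4 works (last occupied slot: 4): for example Q=4; L=1; Y=3; F=2.

slot 4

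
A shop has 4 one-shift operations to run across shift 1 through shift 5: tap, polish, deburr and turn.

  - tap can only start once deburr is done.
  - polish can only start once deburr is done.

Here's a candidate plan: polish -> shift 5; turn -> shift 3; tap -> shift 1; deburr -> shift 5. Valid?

No — it violates: tap can only start once deburr is done

polish can only start once deburr is done — violated.
tap can only start once deburr is done — violated.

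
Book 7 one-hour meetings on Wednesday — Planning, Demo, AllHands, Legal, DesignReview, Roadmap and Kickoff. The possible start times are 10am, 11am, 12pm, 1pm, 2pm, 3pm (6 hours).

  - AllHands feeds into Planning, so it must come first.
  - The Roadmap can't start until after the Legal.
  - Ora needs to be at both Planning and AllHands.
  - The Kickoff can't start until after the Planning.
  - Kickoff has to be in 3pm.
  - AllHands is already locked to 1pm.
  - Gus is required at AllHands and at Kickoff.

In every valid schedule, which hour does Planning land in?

2pm

AllHands is fixed at 1pm and must come before Planning, so Planning is at least 2pm.
Kickoff is fixed at 3pm and must come after Planning, so Planning is at most 2pm.
So Planning must be 2pm.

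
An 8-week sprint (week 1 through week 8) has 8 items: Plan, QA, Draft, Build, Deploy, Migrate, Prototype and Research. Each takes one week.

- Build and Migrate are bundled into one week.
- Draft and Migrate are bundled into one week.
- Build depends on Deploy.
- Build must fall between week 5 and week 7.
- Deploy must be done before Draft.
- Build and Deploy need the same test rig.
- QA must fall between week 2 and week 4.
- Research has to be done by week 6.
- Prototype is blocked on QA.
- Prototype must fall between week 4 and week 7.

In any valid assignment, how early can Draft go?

week 5

Draft must be in the same week as Build, which can't be before week 5, so Draft is at least week 5; Draft must be in the same week as Build, which can't be after week 7, so Draft is at most week 7.
Draft at week 5 is achievable: Build -> week 5; Plan -> week 1; QA -> week 2; Deploy -> week 1; Draft -> week 5; Migrate -> week 5; Research -> week 1; Prototype -> week 4.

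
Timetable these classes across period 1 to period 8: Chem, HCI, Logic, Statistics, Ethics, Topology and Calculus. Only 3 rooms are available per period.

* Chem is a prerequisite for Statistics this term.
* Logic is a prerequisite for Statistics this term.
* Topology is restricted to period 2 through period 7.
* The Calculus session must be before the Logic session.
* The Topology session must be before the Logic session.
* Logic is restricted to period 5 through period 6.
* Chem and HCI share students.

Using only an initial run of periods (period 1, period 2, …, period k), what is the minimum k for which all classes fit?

6

The precedence chain requires at least 3 distinct periods.
With at most 3 per period and 7 classes, at least 3 periods are needed.
Propagating the time windows through the other constraints, Statistics can't land before period 6, so the schedule must run through at least period 6.
6 works (last occupied period: period 6): for example Calculus -> period 1, Chem -> period 1, Ethics -> period 1, Topology -> period 2, HCI -> period 2, Logic -> period 5, Statistics -> period 6.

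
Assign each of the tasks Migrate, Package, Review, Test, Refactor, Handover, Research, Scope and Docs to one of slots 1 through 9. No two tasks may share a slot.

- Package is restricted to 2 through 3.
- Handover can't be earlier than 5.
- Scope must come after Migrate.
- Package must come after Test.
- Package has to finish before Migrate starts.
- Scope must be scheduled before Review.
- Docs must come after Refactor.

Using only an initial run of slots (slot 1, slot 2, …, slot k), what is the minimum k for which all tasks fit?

9 slots

The precedence chain requires at least 5 distinct slots.
With at most 1 per slot and 9 tasks, at least 9 slots are needed.
9 works (last occupied slot: 9): for example Research -> 9, Docs -> 8, Review -> 6, Migrate -> 3, Handover -> 5, Package -> 2, Scope -> 4, Refactor -> 7, Test -> 1.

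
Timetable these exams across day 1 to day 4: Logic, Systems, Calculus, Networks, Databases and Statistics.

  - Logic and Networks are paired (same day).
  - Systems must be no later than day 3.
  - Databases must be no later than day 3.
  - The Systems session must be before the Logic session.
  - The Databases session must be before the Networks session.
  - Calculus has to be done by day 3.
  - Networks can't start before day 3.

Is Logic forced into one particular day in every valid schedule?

Logic can be day 3 (e.g. Logic in day 3; Statistics in day 1; Networks in day 3; Systems in day 1; Databases in day 1; Calculus in day 1) or day 4 (e.g. Logic in day 4; Calculus in day 1; Networks in day 4; Systems in day 1; Statistics in day 1; Databases in day 1).

No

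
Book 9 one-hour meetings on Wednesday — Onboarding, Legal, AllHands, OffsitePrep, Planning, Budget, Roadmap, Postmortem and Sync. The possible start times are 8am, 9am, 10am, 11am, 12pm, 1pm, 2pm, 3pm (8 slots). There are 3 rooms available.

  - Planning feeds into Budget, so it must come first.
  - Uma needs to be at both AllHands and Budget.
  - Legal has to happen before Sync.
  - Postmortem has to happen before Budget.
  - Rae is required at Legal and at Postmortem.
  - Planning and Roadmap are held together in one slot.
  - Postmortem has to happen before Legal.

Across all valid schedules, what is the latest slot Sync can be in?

3pm

Precedence pushes Sync to at least 10am.
Sync at 3pm is achievable: AllHands in 10am; Onboarding in 9am; Planning in 8am; Postmortem in 8am; OffsitePrep in 10am; Legal in 9am; Roadmap in 8am; Sync in 3pm; Budget in 9am.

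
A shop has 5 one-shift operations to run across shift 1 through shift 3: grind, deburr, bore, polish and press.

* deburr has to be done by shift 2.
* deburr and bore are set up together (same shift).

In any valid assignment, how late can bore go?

Bore must be in the same shift as deburr, which can't be after shift 2, so bore is at most shift 2.
bore at shift 2 is achievable: deburr in shift 2, polish in shift 1, grind in shift 1, press in shift 1, bore in shift 2.

shift 2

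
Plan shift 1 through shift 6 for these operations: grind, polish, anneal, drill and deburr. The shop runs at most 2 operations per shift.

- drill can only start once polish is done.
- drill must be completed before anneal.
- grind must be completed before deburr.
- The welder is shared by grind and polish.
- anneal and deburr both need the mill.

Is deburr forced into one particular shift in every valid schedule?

deburr can be shift 2 (e.g. grind -> shift 1, polish -> shift 2, deburr -> shift 2, drill -> shift 3, anneal -> shift 4) or shift 3 (e.g. grind=shift 2; anneal=shift 4; drill=shift 2; deburr=shift 3; polish=shift 1).

No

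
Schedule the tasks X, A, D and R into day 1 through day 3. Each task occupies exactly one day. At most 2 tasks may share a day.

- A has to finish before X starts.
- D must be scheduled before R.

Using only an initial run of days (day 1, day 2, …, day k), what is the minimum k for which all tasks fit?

2 days

The precedence chain requires at least 2 distinct days.
With at most 2 per day and 4 tasks, at least 2 days are needed.
2 works (last occupied day: day 2): for example A -> day 1, D -> day 1, X -> day 2, R -> day 2.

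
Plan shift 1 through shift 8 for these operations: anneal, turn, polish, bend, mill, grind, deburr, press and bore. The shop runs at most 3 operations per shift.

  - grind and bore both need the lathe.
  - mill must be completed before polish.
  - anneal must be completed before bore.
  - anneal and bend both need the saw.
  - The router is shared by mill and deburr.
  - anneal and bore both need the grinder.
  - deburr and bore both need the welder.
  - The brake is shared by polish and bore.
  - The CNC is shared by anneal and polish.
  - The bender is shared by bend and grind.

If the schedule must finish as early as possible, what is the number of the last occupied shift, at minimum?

3

The precedence chain requires at least 2 distinct shifts.
With at most 3 per shift and 9 operations, at least 3 shifts are needed.
3 works (last occupied shift: shift 3): for example polish in shift 2, turn in shift 1, deburr in shift 2, anneal in shift 1, mill in shift 1, bend in shift 3, press in shift 3, bore in shift 3, grind in shift 2.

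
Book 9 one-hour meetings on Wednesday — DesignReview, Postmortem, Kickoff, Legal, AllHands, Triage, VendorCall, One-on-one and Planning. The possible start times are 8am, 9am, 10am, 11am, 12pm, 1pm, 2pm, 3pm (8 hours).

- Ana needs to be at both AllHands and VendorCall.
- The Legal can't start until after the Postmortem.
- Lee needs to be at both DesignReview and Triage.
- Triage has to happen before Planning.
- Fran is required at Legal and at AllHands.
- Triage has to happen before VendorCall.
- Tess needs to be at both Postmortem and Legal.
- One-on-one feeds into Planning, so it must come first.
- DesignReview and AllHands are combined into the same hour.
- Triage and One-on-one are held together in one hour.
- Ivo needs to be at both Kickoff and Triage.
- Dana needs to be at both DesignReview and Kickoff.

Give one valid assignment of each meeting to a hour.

VendorCall in 9am; DesignReview in 10am; Postmortem in 8am; Triage in 8am; Planning in 9am; AllHands in 10am; One-on-one in 8am; Kickoff in 9am; Legal in 9am

Checking: Postmortem(8am) before Legal(9am); Triage(8am) before VendorCall(9am); One-on-one(8am) before Planning(9am); Triage(8am) before Planning(9am); Postmortem(8am) != Legal(9am); AllHands(10am) != VendorCall(9am); DesignReview(10am) != Kickoff(9am); Legal(9am) != AllHands(10am); DesignReview(10am) != Triage(8am); Kickoff(9am) != Triage(8am); DesignReview = AllHands = 10am; Triage = One-on-one = 8am.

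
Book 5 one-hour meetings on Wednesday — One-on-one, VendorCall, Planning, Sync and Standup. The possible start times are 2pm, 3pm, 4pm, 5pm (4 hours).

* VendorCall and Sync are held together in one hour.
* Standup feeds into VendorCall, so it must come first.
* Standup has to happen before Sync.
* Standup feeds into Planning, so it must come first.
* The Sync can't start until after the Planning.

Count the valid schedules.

Splitting on One-on-one: it can be 2pm (4), 3pm (4), 4pm (4), 5pm (4). Listing each branch's schedules as (VendorCall, Planning, Sync, Standup):
One-on-one=2pm: (4pm,3pm,4pm,2pm) (5pm,3pm,5pm,2pm) (5pm,4pm,5pm,2pm) (5pm,4pm,5pm,3pm) — 4.
One-on-one=3pm: (4pm,3pm,4pm,2pm) (5pm,3pm,5pm,2pm) (5pm,4pm,5pm,2pm) (5pm,4pm,5pm,3pm) — 4.
One-on-one=4pm: (4pm,3pm,4pm,2pm) (5pm,3pm,5pm,2pm) (5pm,4pm,5pm,2pm) (5pm,4pm,5pm,3pm) — 4.
One-on-one=5pm: (4pm,3pm,4pm,2pm) (5pm,3pm,5pm,2pm) (5pm,4pm,5pm,2pm) (5pm,4pm,5pm,3pm) — 4.
Summing: 4 + 4 + 4 + 4 = 16.

16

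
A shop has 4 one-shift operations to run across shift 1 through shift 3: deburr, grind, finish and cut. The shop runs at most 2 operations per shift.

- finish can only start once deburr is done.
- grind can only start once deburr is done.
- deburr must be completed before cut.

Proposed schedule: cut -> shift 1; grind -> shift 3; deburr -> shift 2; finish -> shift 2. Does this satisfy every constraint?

Invalid. deburr must be completed before cut.

finish can only start once deburr is done — violated.
grind can only start once deburr is done — holds.
The shop runs at most 2 operations per shift — holds.
deburr must be completed before cut — violated.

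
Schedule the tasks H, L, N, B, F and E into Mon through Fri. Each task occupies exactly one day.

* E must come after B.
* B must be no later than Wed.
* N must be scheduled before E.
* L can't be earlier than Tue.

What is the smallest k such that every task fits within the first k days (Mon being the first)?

2

The precedence chain requires at least 2 distinct days.
2 works (last occupied day: Tue): for example F in Mon, B in Mon, E in Tue, N in Mon, L in Tue, H in Mon.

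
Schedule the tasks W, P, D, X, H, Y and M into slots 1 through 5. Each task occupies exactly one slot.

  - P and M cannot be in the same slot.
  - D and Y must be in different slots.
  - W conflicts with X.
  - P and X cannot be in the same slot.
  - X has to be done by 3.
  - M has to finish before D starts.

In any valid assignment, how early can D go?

Precedence pushes D to at least 2.
D at 2 is achievable: P=2; X=1; D=2; M=1; H=1; Y=1; W=2.

2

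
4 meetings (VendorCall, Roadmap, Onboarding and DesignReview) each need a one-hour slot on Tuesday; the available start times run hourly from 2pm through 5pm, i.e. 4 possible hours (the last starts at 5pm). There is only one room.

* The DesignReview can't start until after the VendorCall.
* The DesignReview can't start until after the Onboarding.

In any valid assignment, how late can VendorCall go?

4pm

Downstream work caps VendorCall at 4pm.
VendorCall at 4pm is achievable: Onboarding -> 2pm, VendorCall -> 4pm, Roadmap -> 3pm, DesignReview -> 5pm.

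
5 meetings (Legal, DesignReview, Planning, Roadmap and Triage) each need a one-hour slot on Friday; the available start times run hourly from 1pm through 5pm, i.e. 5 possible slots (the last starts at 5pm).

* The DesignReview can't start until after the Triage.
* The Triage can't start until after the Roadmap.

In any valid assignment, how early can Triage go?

Precedence pushes Triage to at least 2pm; downstream work caps Triage at 4pm.
Triage at 2pm is achievable: Roadmap -> 1pm, DesignReview -> 3pm, Planning -> 1pm, Legal -> 1pm, Triage -> 2pm.

2pm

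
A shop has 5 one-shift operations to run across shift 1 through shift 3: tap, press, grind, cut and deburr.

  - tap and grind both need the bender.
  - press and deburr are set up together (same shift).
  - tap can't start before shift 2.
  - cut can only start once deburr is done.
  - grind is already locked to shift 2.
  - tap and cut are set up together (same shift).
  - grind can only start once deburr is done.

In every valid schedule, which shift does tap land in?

tap's window is shift 2–shift 3.
grind is fixed at shift 2, and tap can't share a shift with grind.
So tap must be shift 3.

shift 3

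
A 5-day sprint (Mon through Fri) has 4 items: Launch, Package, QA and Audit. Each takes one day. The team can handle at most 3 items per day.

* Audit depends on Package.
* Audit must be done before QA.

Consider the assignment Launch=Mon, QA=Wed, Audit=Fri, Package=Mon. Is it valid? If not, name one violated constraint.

Audit depends on Package — holds.
The team can handle at most 3 items per day — holds.
Audit must be done before QA — violated.

No — it violates: Audit must be done before QA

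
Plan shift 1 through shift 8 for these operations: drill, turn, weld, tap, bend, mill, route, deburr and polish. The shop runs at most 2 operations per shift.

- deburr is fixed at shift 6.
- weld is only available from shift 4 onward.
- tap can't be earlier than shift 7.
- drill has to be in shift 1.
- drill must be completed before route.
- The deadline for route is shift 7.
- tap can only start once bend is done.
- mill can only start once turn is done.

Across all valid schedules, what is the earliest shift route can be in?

shift 2

Precedence pushes route to at least shift 2; route's own window allows nothing later than shift 7.
route at shift 2 is achievable: turn in shift 1, polish in shift 3, weld in shift 4, route in shift 2, tap in shift 7, mill in shift 3, drill in shift 1, deburr in shift 6, bend in shift 2.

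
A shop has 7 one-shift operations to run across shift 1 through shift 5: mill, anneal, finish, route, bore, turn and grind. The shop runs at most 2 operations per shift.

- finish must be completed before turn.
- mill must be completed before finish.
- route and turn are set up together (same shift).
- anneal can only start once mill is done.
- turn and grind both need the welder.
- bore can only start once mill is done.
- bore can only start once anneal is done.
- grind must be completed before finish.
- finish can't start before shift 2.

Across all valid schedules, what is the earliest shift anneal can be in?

Precedence pushes anneal to at least shift 2; downstream work caps anneal at shift 4.
anneal at shift 2 is achievable: bore in shift 3; turn in shift 4; anneal in shift 2; mill in shift 1; route in shift 4; finish in shift 2; grind in shift 1.

shift 2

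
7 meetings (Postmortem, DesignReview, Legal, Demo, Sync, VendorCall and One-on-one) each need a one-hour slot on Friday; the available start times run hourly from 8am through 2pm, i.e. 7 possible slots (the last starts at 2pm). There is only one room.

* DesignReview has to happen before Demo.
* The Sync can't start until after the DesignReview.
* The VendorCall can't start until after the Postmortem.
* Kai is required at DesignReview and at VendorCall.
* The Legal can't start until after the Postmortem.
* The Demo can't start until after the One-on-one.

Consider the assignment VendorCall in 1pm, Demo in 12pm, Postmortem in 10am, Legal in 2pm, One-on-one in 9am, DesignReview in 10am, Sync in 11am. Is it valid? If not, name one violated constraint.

Invalid. There is only one room.

There is only one room — violated.
Kai is required at DesignReview and at VendorCall — holds.
The Sync can't start until after the DesignReview — holds.
DesignReview has to happen before Demo — holds.
The Legal can't start until after the Postmortem — holds.
The Demo can't start until after the One-on-one — holds.
The VendorCall can't start until after the Postmortem — holds.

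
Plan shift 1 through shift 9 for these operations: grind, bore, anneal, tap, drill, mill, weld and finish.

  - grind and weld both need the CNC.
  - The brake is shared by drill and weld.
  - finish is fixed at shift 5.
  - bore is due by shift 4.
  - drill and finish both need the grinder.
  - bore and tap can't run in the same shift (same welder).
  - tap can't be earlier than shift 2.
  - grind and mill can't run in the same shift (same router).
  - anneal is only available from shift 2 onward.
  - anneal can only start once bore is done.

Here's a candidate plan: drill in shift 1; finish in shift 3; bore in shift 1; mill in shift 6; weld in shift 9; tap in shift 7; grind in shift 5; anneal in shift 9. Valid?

The brake is shared by drill and weld — holds.
anneal is only available from shift 2 onward — holds.
finish is fixed at shift 5 — violated.
grind and weld both need the CNC — holds.
drill and finish both need the grinder — holds.
tap can't be earlier than shift 2 — holds.
bore is due by shift 4 — holds.
grind and mill can't run in the same shift (same router) — holds.
anneal can only start once bore is done — holds.
bore and tap can't run in the same shift (same welder) — holds.

Invalid. finish is fixed at shift 5.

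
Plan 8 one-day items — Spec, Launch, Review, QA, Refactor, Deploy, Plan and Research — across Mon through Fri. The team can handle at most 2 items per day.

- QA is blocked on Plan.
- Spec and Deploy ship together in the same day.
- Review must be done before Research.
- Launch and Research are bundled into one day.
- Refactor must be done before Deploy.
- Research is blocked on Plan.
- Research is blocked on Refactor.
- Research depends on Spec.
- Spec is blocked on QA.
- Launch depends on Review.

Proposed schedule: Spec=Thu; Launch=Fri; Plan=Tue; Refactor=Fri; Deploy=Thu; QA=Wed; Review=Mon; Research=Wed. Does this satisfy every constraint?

Refactor must be done before Deploy — violated.
QA is blocked on Plan — holds.
Launch depends on Review — holds.
Research depends on Spec — violated.
Research is blocked on Plan — holds.
Launch and Research are bundled into one day — violated.
Spec and Deploy ship together in the same day — holds.
Research is blocked on Refactor — violated.
Review must be done before Research — holds.
The team can handle at most 2 items per day — holds.
Spec is blocked on QA — holds.

Invalid. Research is blocked on Refactor.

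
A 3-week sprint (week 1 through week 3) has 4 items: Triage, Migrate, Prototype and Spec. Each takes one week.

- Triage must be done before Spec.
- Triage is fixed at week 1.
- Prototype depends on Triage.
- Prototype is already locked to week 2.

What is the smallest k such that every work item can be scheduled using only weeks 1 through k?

The precedence chain requires at least 2 distinct weeks.
2 works (last occupied week: week 2): for example Triage -> week 1; Migrate -> week 1; Spec -> week 2; Prototype -> week 2.

2 weeks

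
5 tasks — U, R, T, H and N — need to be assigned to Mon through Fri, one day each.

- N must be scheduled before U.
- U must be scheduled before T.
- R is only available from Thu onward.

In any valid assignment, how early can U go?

Tue

Precedence pushes U to at least Tue; downstream work caps U at Thu.
U at Tue is achievable: N=Mon; R=Thu; U=Tue; T=Wed; H=Mon.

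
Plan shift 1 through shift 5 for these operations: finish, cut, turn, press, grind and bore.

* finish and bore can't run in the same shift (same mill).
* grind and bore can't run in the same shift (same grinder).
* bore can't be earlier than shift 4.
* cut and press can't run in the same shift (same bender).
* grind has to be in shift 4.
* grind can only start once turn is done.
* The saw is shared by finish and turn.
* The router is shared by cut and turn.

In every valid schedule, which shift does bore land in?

bore's window is shift 4–shift 5.
grind is fixed at shift 4, and bore can't share a shift with grind.
So bore must be shift 5.

shift 5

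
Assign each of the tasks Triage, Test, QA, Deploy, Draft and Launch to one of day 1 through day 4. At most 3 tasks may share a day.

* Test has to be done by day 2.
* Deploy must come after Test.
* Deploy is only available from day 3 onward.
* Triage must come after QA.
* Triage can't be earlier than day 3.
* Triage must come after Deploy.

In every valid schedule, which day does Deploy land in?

day 3

Deploy is available from day 3; downstream work caps Deploy at day 3.
So Deploy is pinned to day 3.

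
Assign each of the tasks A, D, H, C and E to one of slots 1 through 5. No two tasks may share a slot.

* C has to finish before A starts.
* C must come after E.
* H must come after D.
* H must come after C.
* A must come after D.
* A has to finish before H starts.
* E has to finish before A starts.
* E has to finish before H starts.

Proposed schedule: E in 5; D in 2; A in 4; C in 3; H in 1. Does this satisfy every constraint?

No — it violates: E has to finish before H starts

E has to finish before A starts — violated.
A must come after D — holds.
H must come after D — violated.
C has to finish before A starts — holds.
C must come after E — violated.
E has to finish before H starts — violated.
H must come after C — violated.
A has to finish before H starts — violated.
No two tasks may share a slot — holds.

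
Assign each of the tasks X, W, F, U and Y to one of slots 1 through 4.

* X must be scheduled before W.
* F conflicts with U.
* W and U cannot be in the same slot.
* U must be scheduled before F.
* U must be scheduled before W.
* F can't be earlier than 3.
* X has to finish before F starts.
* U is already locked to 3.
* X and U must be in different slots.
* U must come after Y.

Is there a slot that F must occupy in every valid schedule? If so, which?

4

F's window is 3–4.
U is fixed at 3, and F can't share a slot with U.
So F must be 4.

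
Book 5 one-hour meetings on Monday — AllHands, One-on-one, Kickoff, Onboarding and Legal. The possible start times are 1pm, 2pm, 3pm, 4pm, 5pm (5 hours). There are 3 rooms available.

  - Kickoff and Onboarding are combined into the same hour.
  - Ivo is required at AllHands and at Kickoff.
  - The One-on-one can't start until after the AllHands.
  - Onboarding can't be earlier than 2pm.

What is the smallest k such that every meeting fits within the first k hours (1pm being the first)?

The precedence chain requires at least 2 distinct hours.
With at most 3 per hour and 5 meetings, at least 2 hours are needed.
2 works (last occupied hour: 2pm): for example One-on-one in 2pm; Legal in 1pm; Onboarding in 2pm; AllHands in 1pm; Kickoff in 2pm.

2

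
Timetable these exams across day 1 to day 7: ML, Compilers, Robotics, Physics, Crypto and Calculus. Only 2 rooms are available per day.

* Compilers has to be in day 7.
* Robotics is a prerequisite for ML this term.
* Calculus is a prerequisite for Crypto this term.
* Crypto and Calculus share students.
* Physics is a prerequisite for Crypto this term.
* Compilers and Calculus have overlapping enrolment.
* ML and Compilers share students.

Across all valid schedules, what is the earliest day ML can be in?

day 2

Precedence pushes ML to at least day 2.
ML at day 2 is achievable: Compilers=day 7, ML=day 2, Physics=day 1, Calculus=day 2, Crypto=day 3, Robotics=day 1.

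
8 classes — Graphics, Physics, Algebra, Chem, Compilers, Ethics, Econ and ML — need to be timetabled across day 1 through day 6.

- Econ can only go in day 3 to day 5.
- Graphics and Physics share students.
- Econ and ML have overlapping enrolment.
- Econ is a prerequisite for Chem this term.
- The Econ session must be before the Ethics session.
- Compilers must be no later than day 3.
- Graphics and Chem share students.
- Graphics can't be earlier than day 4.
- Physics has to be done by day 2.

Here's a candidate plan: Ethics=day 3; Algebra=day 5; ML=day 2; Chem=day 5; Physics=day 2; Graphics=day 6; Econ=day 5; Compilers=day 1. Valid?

Physics has to be done by day 2 — holds.
The Econ session must be before the Ethics session — violated.
Graphics and Physics share students — holds.
Compilers must be no later than day 3 — holds.
Graphics and Chem share students — holds.
Econ can only go in day 3 to day 5 — holds.
Econ and ML have overlapping enrolment — holds.
Graphics can't be earlier than day 4 — holds.
Econ is a prerequisite for Chem this term — violated.

Invalid. The Econ session must be before the Ethics session.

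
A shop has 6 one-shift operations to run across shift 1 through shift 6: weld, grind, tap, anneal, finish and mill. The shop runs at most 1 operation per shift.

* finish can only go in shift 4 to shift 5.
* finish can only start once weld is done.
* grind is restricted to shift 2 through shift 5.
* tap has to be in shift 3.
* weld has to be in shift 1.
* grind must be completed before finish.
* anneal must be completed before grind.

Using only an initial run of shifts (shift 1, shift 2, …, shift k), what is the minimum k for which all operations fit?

6

The precedence chain requires at least 3 distinct shifts.
With at most 1 per shift and 6 operations, at least 6 shifts are needed.
finish can't be placed before shift 4, so the schedule must run through at least shift 4.
6 works (last occupied shift: shift 6): for example weld=shift 1, mill=shift 6, grind=shift 4, anneal=shift 2, tap=shift 3, finish=shift 5.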